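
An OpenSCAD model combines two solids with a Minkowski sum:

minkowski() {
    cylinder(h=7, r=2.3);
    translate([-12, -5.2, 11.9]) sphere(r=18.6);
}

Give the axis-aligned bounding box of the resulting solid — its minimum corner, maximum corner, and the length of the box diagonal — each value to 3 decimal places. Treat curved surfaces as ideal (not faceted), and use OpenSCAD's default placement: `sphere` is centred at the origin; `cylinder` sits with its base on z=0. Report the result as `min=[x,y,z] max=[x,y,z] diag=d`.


min=[-32.900,-26.100,-6.700] max=[8.900,15.700,37.500] diag=73.811

A = translate([-12, -5.2, 11.9]) sphere(r=18.6) → bbox [-30.6,-23.8,-6.7] .. [6.6,13.4,30.5]
B = cylinder(h=7, r=2.3) → bbox [-2.3,-2.3,0] .. [2.3,2.3,7]
lo = A.lo+B.lo = [-30.6-2.3, -23.8-2.3, -6.7+0] = [-32.900,-26.100,-6.700]
hi = A.hi+B.hi = [6.6+2.3, 13.4+2.3, 30.5+7] = [8.900,15.700,37.500]
diag = √(41.8²+41.8²+44.2²) = √5448.12 = 73.811


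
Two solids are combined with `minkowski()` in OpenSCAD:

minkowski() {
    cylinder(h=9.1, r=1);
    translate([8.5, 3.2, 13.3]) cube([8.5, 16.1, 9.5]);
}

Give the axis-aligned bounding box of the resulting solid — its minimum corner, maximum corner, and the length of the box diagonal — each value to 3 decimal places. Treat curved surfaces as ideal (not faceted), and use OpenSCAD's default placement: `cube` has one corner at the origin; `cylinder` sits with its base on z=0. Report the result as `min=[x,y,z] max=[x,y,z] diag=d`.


min=[7.500,2.200,13.300] max=[18.000,20.300,31.900] diag=27.997

A = translate([8.5, 3.2, 13.3]) cube([8.5, 16.1, 9.5]) → bbox [8.5,3.2,13.3] .. [17,19.3,22.8]
B = cylinder(h=9.1, r=1) → bbox [-1,-1,0] .. [1,1,9.1]
lo = A.lo+B.lo = [8.5-1, 3.2-1, 13.3+0] = [7.500,2.200,13.300]
hi = A.hi+B.hi = [17+1, 19.3+1, 22.8+9.1] = [18.000,20.300,31.900]
diag = √(10.5²+18.1²+18.6²) = √783.82 = 27.997


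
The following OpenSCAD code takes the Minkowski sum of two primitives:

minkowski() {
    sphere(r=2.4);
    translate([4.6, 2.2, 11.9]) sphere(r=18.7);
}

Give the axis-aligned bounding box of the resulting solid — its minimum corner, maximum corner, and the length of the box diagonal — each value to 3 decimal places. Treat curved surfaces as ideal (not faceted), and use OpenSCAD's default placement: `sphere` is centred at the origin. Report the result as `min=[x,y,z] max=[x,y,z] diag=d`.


A = translate([4.6, 2.2, 11.9]) sphere(r=18.7) → bbox [-14.1,-16.5,-6.8] .. [23.3,20.9,30.6]
B = sphere(r=2.4) → bbox [-2.4,-2.4,-2.4] .. [2.4,2.4,2.4]
lo = A.lo+B.lo = [-14.1-2.4, -16.5-2.4, -6.8-2.4] = [-16.500,-18.900,-9.200]
hi = A.hi+B.hi = [23.3+2.4, 20.9+2.4, 30.6+2.4] = [25.700,23.300,33.000]
diag = √(42.2²+42.2²+42.2²) = √5342.52 = 73.093

min=[-16.500,-18.900,-9.200] max=[25.700,23.300,33.000] diag=73.093


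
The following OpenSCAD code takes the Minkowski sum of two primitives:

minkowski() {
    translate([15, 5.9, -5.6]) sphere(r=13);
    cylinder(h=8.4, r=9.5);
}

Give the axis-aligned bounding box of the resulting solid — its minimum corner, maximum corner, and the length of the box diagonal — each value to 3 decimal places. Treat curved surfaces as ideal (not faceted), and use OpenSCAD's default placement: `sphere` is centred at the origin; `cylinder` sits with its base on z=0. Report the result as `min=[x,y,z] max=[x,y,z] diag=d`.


min=[-7.500,-16.600,-18.600] max=[37.500,28.400,15.800] diag=72.342

A = translate([15, 5.9, -5.6]) sphere(r=13) → bbox [2,-7.1,-18.6] .. [28,18.9,7.4]
B = cylinder(h=8.4, r=9.5) → bbox [-9.5,-9.5,0] .. [9.5,9.5,8.4]
lo = A.lo+B.lo = [2-9.5, -7.1-9.5, -18.6+0] = [-7.500,-16.600,-18.600]
hi = A.hi+B.hi = [28+9.5, 18.9+9.5, 7.4+8.4] = [37.500,28.400,15.800]
diag = √(45²+45²+34.4²) = √5233.36 = 72.342


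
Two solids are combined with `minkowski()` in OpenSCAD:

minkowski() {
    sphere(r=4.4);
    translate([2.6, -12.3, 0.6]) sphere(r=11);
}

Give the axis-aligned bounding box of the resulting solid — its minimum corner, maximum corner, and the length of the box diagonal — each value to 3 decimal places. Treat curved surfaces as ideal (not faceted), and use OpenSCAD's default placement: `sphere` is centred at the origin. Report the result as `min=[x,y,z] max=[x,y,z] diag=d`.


min=[-12.800,-27.700,-14.800] max=[18.000,3.100,16.000] diag=53.347

A = translate([2.6, -12.3, 0.6]) sphere(r=11) → bbox [-8.4,-23.3,-10.4] .. [13.6,-1.3,11.6]
B = sphere(r=4.4) → bbox [-4.4,-4.4,-4.4] .. [4.4,4.4,4.4]
lo = A.lo+B.lo = [-8.4-4.4, -23.3-4.4, -10.4-4.4] = [-12.800,-27.700,-14.800]
hi = A.hi+B.hi = [13.6+4.4, -1.3+4.4, 11.6+4.4] = [18.000,3.100,16.000]
diag = √(30.8²+30.8²+30.8²) = √2845.92 = 53.347


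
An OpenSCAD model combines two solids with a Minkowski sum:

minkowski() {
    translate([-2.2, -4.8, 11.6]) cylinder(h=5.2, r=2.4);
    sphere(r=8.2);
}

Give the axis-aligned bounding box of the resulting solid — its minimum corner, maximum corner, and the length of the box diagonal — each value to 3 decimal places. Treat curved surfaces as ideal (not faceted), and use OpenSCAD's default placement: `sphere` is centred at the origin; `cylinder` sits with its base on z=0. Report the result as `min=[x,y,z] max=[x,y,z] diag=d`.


A = translate([-2.2, -4.8, 11.6]) cylinder(h=5.2, r=2.4) → bbox [-4.6,-7.2,11.6] .. [0.2,-2.4,16.8]
B = sphere(r=8.2) → bbox [-8.2,-8.2,-8.2] .. [8.2,8.2,8.2]
lo = A.lo+B.lo = [-4.6-8.2, -7.2-8.2, 11.6-8.2] = [-12.800,-15.400,3.400]
hi = A.hi+B.hi = [0.2+8.2, -2.4+8.2, 16.8+8.2] = [8.400,5.800,25.000]
diag = √(21.2²+21.2²+21.6²) = √1365.44 = 36.952

min=[-12.800,-15.400,3.400] max=[8.400,5.800,25.000] diag=36.952


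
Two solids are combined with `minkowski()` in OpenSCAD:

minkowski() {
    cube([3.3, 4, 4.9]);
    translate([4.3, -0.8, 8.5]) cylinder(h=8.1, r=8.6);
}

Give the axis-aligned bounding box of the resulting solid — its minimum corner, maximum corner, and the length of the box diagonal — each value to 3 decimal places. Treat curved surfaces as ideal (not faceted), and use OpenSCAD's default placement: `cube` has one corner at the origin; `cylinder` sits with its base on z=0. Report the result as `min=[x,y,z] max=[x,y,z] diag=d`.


A = translate([4.3, -0.8, 8.5]) cylinder(h=8.1, r=8.6) → bbox [-4.3,-9.4,8.5] .. [12.9,7.8,16.6]
B = cube([3.3, 4, 4.9]) → bbox [0,0,0] .. [3.3,4,4.9]
lo = A.lo+B.lo = [-4.3+0, -9.4+0, 8.5+0] = [-4.300,-9.400,8.500]
hi = A.hi+B.hi = [12.9+3.3, 7.8+4, 16.6+4.9] = [16.200,11.800,21.500]
diag = √(20.5²+21.2²+13²) = √1038.69 = 32.229

min=[-4.300,-9.400,8.500] max=[16.200,11.800,21.500] diag=32.229


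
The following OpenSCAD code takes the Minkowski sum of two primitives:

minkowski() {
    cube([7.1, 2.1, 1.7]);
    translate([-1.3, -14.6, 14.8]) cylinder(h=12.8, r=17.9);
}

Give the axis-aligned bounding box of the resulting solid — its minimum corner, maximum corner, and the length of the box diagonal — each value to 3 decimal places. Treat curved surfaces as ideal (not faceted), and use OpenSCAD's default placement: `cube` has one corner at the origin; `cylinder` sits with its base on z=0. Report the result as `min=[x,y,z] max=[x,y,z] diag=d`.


A = translate([-1.3, -14.6, 14.8]) cylinder(h=12.8, r=17.9) → bbox [-19.2,-32.5,14.8] .. [16.6,3.3,27.6]
B = cube([7.1, 2.1, 1.7]) → bbox [0,0,0] .. [7.1,2.1,1.7]
lo = A.lo+B.lo = [-19.2+0, -32.5+0, 14.8+0] = [-19.200,-32.500,14.800]
hi = A.hi+B.hi = [16.6+7.1, 3.3+2.1, 27.6+1.7] = [23.700,5.400,29.300]
diag = √(42.9²+37.9²+14.5²) = √3487.07 = 59.051

min=[-19.200,-32.500,14.800] max=[23.700,5.400,29.300] diag=59.051


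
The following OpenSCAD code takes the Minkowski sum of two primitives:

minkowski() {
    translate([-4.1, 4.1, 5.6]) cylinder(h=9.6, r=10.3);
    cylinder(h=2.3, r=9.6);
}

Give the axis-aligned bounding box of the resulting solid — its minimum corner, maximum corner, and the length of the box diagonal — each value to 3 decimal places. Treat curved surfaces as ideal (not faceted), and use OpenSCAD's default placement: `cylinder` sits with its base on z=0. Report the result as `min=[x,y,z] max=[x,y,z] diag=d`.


A = translate([-4.1, 4.1, 5.6]) cylinder(h=9.6, r=10.3) → bbox [-14.4,-6.2,5.6] .. [6.2,14.4,15.2]
B = cylinder(h=2.3, r=9.6) → bbox [-9.6,-9.6,0] .. [9.6,9.6,2.3]
lo = A.lo+B.lo = [-14.4-9.6, -6.2-9.6, 5.6+0] = [-24.000,-15.800,5.600]
hi = A.hi+B.hi = [6.2+9.6, 14.4+9.6, 15.2+2.3] = [15.800,24.000,17.500]
diag = √(39.8²+39.8²+11.9²) = √3309.69 = 57.530

min=[-24.000,-15.800,5.600] max=[15.800,24.000,17.500] diag=57.530


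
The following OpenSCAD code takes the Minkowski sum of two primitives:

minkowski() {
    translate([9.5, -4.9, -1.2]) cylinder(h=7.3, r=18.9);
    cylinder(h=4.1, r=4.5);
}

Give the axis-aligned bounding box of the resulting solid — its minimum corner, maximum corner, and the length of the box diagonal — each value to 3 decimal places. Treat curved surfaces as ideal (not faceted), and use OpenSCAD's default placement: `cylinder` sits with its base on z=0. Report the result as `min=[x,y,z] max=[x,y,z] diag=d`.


min=[-13.900,-28.300,-1.200] max=[32.900,18.500,10.200] diag=67.160

A = translate([9.5, -4.9, -1.2]) cylinder(h=7.3, r=18.9) → bbox [-9.4,-23.8,-1.2] .. [28.4,14,6.1]
B = cylinder(h=4.1, r=4.5) → bbox [-4.5,-4.5,0] .. [4.5,4.5,4.1]
lo = A.lo+B.lo = [-9.4-4.5, -23.8-4.5, -1.2+0] = [-13.900,-28.300,-1.200]
hi = A.hi+B.hi = [28.4+4.5, 14+4.5, 6.1+4.1] = [32.900,18.500,10.200]
diag = √(46.8²+46.8²+11.4²) = √4510.44 = 67.160


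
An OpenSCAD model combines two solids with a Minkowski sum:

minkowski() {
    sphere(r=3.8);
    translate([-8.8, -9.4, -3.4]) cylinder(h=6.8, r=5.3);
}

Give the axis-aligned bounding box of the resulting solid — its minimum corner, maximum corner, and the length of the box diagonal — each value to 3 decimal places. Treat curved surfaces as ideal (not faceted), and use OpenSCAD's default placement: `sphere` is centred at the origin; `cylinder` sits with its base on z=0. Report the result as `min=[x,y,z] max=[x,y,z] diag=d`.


A = translate([-8.8, -9.4, -3.4]) cylinder(h=6.8, r=5.3) → bbox [-14.1,-14.7,-3.4] .. [-3.5,-4.1,3.4]
B = sphere(r=3.8) → bbox [-3.8,-3.8,-3.8] .. [3.8,3.8,3.8]
lo = A.lo+B.lo = [-14.1-3.8, -14.7-3.8, -3.4-3.8] = [-17.900,-18.500,-7.200]
hi = A.hi+B.hi = [-3.5+3.8, -4.1+3.8, 3.4+3.8] = [0.300,-0.300,7.200]
diag = √(18.2²+18.2²+14.4²) = √869.84 = 29.493

min=[-17.900,-18.500,-7.200] max=[0.300,-0.300,7.200] diag=29.493


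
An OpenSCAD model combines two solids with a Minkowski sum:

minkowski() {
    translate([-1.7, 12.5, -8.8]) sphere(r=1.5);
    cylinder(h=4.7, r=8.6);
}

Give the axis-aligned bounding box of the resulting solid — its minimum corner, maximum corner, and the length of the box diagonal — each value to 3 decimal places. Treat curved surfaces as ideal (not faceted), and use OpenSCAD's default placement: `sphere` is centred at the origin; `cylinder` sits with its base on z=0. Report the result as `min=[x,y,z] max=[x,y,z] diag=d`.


A = translate([-1.7, 12.5, -8.8]) sphere(r=1.5) → bbox [-3.2,11,-10.3] .. [-0.2,14,-7.3]
B = cylinder(h=4.7, r=8.6) → bbox [-8.6,-8.6,0] .. [8.6,8.6,4.7]
lo = A.lo+B.lo = [-3.2-8.6, 11-8.6, -10.3+0] = [-11.800,2.400,-10.300]
hi = A.hi+B.hi = [-0.2+8.6, 14+8.6, -7.3+4.7] = [8.400,22.600,-2.600]
diag = √(20.2²+20.2²+7.7²) = √875.37 = 29.587

min=[-11.800,2.400,-10.300] max=[8.400,22.600,-2.600] diag=29.587


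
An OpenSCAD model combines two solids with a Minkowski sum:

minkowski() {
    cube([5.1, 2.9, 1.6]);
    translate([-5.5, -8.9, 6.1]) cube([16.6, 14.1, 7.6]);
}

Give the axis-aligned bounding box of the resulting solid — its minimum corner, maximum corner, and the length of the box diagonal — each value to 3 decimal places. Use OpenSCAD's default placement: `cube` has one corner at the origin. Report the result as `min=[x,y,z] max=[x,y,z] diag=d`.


A = translate([-5.5, -8.9, 6.1]) cube([16.6, 14.1, 7.6]) → bbox [-5.5,-8.9,6.1] .. [11.1,5.2,13.7]
B = cube([5.1, 2.9, 1.6]) → bbox [0,0,0] .. [5.1,2.9,1.6]
lo = A.lo+B.lo = [-5.5+0, -8.9+0, 6.1+0] = [-5.500,-8.900,6.100]
hi = A.hi+B.hi = [11.1+5.1, 5.2+2.9, 13.7+1.6] = [16.200,8.100,15.300]
diag = √(21.7²+17²+9.2²) = √844.53 = 29.061

min=[-5.500,-8.900,6.100] max=[16.200,8.100,15.300] diag=29.061


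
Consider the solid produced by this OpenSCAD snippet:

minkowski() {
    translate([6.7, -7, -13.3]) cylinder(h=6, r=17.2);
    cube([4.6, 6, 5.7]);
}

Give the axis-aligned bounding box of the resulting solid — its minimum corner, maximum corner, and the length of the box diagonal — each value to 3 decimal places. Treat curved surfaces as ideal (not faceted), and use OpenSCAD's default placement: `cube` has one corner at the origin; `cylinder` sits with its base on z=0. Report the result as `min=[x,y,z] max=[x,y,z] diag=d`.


min=[-10.500,-24.200,-13.300] max=[28.500,16.200,-1.600] diag=57.359

A = translate([6.7, -7, -13.3]) cylinder(h=6, r=17.2) → bbox [-10.5,-24.2,-13.3] .. [23.9,10.2,-7.3]
B = cube([4.6, 6, 5.7]) → bbox [0,0,0] .. [4.6,6,5.7]
lo = A.lo+B.lo = [-10.5+0, -24.2+0, -13.3+0] = [-10.500,-24.200,-13.300]
hi = A.hi+B.hi = [23.9+4.6, 10.2+6, -7.3+5.7] = [28.500,16.200,-1.600]
diag = √(39²+40.4²+11.7²) = √3290.05 = 57.359


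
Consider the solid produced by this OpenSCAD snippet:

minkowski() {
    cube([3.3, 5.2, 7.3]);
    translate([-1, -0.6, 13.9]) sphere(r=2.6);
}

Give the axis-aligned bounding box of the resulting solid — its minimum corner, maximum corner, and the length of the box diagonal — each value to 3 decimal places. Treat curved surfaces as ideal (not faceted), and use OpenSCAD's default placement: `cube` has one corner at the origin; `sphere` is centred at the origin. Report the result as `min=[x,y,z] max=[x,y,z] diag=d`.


A = translate([-1, -0.6, 13.9]) sphere(r=2.6) → bbox [-3.6,-3.2,11.3] .. [1.6,2,16.5]
B = cube([3.3, 5.2, 7.3]) → bbox [0,0,0] .. [3.3,5.2,7.3]
lo = A.lo+B.lo = [-3.6+0, -3.2+0, 11.3+0] = [-3.600,-3.200,11.300]
hi = A.hi+B.hi = [1.6+3.3, 2+5.2, 16.5+7.3] = [4.900,7.200,23.800]
diag = √(8.5²+10.4²+12.5²) = √336.66 = 18.348

min=[-3.600,-3.200,11.300] max=[4.900,7.200,23.800] diag=18.348


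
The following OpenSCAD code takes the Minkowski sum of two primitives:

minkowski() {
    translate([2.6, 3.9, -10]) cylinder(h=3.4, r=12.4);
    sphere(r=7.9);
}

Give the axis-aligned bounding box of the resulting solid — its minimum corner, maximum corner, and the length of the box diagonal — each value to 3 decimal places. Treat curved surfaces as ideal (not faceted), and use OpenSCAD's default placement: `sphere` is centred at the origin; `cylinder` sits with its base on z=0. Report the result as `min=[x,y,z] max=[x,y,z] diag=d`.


A = translate([2.6, 3.9, -10]) cylinder(h=3.4, r=12.4) → bbox [-9.8,-8.5,-10] .. [15,16.3,-6.6]
B = sphere(r=7.9) → bbox [-7.9,-7.9,-7.9] .. [7.9,7.9,7.9]
lo = A.lo+B.lo = [-9.8-7.9, -8.5-7.9, -10-7.9] = [-17.700,-16.400,-17.900]
hi = A.hi+B.hi = [15+7.9, 16.3+7.9, -6.6+7.9] = [22.900,24.200,1.300]
diag = √(40.6²+40.6²+19.2²) = √3665.36 = 60.542

min=[-17.700,-16.400,-17.900] max=[22.900,24.200,1.300] diag=60.542


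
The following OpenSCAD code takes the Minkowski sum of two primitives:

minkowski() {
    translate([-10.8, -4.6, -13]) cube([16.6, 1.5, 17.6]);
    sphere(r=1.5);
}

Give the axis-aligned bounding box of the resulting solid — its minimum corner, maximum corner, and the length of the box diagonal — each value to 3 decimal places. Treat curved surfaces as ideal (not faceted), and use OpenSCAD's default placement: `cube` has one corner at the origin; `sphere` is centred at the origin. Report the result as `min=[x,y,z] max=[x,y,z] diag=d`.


min=[-12.300,-6.100,-14.500] max=[7.300,-1.600,6.100] diag=28.788

A = translate([-10.8, -4.6, -13]) cube([16.6, 1.5, 17.6]) → bbox [-10.8,-4.6,-13] .. [5.8,-3.1,4.6]
B = sphere(r=1.5) → bbox [-1.5,-1.5,-1.5] .. [1.5,1.5,1.5]
lo = A.lo+B.lo = [-10.8-1.5, -4.6-1.5, -13-1.5] = [-12.300,-6.100,-14.500]
hi = A.hi+B.hi = [5.8+1.5, -3.1+1.5, 4.6+1.5] = [7.300,-1.600,6.100]
diag = √(19.6²+4.5²+20.6²) = √828.77 = 28.788


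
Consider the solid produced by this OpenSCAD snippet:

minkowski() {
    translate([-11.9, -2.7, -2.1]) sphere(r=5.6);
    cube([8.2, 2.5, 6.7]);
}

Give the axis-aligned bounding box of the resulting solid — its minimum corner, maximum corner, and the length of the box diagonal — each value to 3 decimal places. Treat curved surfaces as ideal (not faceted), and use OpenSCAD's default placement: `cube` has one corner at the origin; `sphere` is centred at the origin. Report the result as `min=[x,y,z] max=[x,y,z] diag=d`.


min=[-17.500,-8.300,-7.700] max=[1.900,5.400,10.200] diag=29.740

A = translate([-11.9, -2.7, -2.1]) sphere(r=5.6) → bbox [-17.5,-8.3,-7.7] .. [-6.3,2.9,3.5]
B = cube([8.2, 2.5, 6.7]) → bbox [0,0,0] .. [8.2,2.5,6.7]
lo = A.lo+B.lo = [-17.5+0, -8.3+0, -7.7+0] = [-17.500,-8.300,-7.700]
hi = A.hi+B.hi = [-6.3+8.2, 2.9+2.5, 3.5+6.7] = [1.900,5.400,10.200]
diag = √(19.4²+13.7²+17.9²) = √884.46 = 29.740


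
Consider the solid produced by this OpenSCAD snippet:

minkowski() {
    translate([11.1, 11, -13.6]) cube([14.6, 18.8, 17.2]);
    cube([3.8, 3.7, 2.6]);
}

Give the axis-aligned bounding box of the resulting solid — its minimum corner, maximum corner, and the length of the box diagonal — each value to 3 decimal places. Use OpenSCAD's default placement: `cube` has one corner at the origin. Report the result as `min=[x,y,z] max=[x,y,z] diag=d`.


min=[11.100,11.000,-13.600] max=[29.500,33.500,6.200] diag=35.169

A = translate([11.1, 11, -13.6]) cube([14.6, 18.8, 17.2]) → bbox [11.1,11,-13.6] .. [25.7,29.8,3.6]
B = cube([3.8, 3.7, 2.6]) → bbox [0,0,0] .. [3.8,3.7,2.6]
lo = A.lo+B.lo = [11.1+0, 11+0, -13.6+0] = [11.100,11.000,-13.600]
hi = A.hi+B.hi = [25.7+3.8, 29.8+3.7, 3.6+2.6] = [29.500,33.500,6.200]
diag = √(18.4²+22.5²+19.8²) = √1236.85 = 35.169


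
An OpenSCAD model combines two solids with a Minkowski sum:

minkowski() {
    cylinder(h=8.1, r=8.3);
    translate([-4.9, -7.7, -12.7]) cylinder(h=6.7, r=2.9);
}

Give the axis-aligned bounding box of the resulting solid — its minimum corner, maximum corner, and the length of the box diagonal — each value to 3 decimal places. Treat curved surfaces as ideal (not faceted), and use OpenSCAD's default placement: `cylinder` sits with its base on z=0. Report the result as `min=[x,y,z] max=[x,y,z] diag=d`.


min=[-16.100,-18.900,-12.700] max=[6.300,3.500,2.100] diag=34.965

A = translate([-4.9, -7.7, -12.7]) cylinder(h=6.7, r=2.9) → bbox [-7.8,-10.6,-12.7] .. [-2,-4.8,-6]
B = cylinder(h=8.1, r=8.3) → bbox [-8.3,-8.3,0] .. [8.3,8.3,8.1]
lo = A.lo+B.lo = [-7.8-8.3, -10.6-8.3, -12.7+0] = [-16.100,-18.900,-12.700]
hi = A.hi+B.hi = [-2+8.3, -4.8+8.3, -6+8.1] = [6.300,3.500,2.100]
diag = √(22.4²+22.4²+14.8²) = √1222.56 = 34.965


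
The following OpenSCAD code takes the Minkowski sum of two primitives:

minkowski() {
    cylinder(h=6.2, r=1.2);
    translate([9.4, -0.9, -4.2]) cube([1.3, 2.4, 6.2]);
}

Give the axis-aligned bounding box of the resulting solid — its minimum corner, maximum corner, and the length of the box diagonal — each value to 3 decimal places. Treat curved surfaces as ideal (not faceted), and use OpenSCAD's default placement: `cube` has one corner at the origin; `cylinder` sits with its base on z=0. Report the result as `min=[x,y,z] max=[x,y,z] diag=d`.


A = translate([9.4, -0.9, -4.2]) cube([1.3, 2.4, 6.2]) → bbox [9.4,-0.9,-4.2] .. [10.7,1.5,2]
B = cylinder(h=6.2, r=1.2) → bbox [-1.2,-1.2,0] .. [1.2,1.2,6.2]
lo = A.lo+B.lo = [9.4-1.2, -0.9-1.2, -4.2+0] = [8.200,-2.100,-4.200]
hi = A.hi+B.hi = [10.7+1.2, 1.5+1.2, 2+6.2] = [11.900,2.700,8.200]
diag = √(3.7²+4.8²+12.4²) = √190.49 = 13.802

min=[8.200,-2.100,-4.200] max=[11.900,2.700,8.200] diag=13.802


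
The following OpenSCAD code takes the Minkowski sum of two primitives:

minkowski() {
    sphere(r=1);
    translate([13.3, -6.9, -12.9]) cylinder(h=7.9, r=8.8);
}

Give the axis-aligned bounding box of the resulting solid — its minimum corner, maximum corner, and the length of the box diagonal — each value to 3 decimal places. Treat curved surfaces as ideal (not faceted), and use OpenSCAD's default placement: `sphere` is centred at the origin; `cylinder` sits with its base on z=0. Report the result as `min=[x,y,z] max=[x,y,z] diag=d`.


min=[3.500,-16.700,-13.900] max=[23.100,2.900,-4.000] diag=29.433

A = translate([13.3, -6.9, -12.9]) cylinder(h=7.9, r=8.8) → bbox [4.5,-15.7,-12.9] .. [22.1,1.9,-5]
B = sphere(r=1) → bbox [-1,-1,-1] .. [1,1,1]
lo = A.lo+B.lo = [4.5-1, -15.7-1, -12.9-1] = [3.500,-16.700,-13.900]
hi = A.hi+B.hi = [22.1+1, 1.9+1, -5+1] = [23.100,2.900,-4.000]
diag = √(19.6²+19.6²+9.9²) = √866.33 = 29.433


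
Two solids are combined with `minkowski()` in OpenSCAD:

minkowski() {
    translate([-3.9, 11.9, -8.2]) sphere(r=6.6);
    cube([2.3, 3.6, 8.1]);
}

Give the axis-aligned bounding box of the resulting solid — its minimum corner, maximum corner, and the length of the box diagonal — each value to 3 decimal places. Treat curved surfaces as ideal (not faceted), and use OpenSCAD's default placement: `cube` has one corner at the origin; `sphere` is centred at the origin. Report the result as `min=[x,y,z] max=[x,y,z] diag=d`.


min=[-10.500,5.300,-14.800] max=[5.000,22.100,6.500] diag=31.244

A = translate([-3.9, 11.9, -8.2]) sphere(r=6.6) → bbox [-10.5,5.3,-14.8] .. [2.7,18.5,-1.6]
B = cube([2.3, 3.6, 8.1]) → bbox [0,0,0] .. [2.3,3.6,8.1]
lo = A.lo+B.lo = [-10.5+0, 5.3+0, -14.8+0] = [-10.500,5.300,-14.800]
hi = A.hi+B.hi = [2.7+2.3, 18.5+3.6, -1.6+8.1] = [5.000,22.100,6.500]
diag = √(15.5²+16.8²+21.3²) = √976.18 = 31.244


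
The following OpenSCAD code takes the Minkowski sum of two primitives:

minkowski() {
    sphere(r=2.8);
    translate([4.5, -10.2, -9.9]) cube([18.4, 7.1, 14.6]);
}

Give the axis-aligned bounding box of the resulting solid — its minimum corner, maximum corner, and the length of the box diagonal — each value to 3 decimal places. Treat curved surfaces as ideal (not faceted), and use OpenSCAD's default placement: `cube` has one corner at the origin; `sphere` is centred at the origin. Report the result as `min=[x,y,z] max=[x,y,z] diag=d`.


A = translate([4.5, -10.2, -9.9]) cube([18.4, 7.1, 14.6]) → bbox [4.5,-10.2,-9.9] .. [22.9,-3.1,4.7]
B = sphere(r=2.8) → bbox [-2.8,-2.8,-2.8] .. [2.8,2.8,2.8]
lo = A.lo+B.lo = [4.5-2.8, -10.2-2.8, -9.9-2.8] = [1.700,-13.000,-12.700]
hi = A.hi+B.hi = [22.9+2.8, -3.1+2.8, 4.7+2.8] = [25.700,-0.300,7.500]
diag = √(24²+12.7²+20.2²) = √1145.33 = 33.843

min=[1.700,-13.000,-12.700] max=[25.700,-0.300,7.500] diag=33.843


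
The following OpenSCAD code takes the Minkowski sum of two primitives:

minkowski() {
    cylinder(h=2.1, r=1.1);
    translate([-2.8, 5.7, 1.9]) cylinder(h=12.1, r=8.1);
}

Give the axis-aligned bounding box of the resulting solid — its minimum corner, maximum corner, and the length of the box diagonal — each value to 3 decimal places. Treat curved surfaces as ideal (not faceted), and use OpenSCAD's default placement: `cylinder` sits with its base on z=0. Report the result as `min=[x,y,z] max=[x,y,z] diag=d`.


A = translate([-2.8, 5.7, 1.9]) cylinder(h=12.1, r=8.1) → bbox [-10.9,-2.4,1.9] .. [5.3,13.8,14]
B = cylinder(h=2.1, r=1.1) → bbox [-1.1,-1.1,0] .. [1.1,1.1,2.1]
lo = A.lo+B.lo = [-10.9-1.1, -2.4-1.1, 1.9+0] = [-12.000,-3.500,1.900]
hi = A.hi+B.hi = [5.3+1.1, 13.8+1.1, 14+2.1] = [6.400,14.900,16.100]
diag = √(18.4²+18.4²+14.2²) = √878.76 = 29.644

min=[-12.000,-3.500,1.900] max=[6.400,14.900,16.100] diag=29.644


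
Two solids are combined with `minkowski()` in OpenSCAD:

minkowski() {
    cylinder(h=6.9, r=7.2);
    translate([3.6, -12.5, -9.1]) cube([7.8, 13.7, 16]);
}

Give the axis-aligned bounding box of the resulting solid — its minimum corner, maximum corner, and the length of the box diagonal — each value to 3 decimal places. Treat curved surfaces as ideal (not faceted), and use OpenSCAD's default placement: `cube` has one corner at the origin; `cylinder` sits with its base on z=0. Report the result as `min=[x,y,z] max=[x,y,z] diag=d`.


A = translate([3.6, -12.5, -9.1]) cube([7.8, 13.7, 16]) → bbox [3.6,-12.5,-9.1] .. [11.4,1.2,6.9]
B = cylinder(h=6.9, r=7.2) → bbox [-7.2,-7.2,0] .. [7.2,7.2,6.9]
lo = A.lo+B.lo = [3.6-7.2, -12.5-7.2, -9.1+0] = [-3.600,-19.700,-9.100]
hi = A.hi+B.hi = [11.4+7.2, 1.2+7.2, 6.9+6.9] = [18.600,8.400,13.800]
diag = √(22.2²+28.1²+22.9²) = √1806.86 = 42.507

min=[-3.600,-19.700,-9.100] max=[18.600,8.400,13.800] diag=42.507


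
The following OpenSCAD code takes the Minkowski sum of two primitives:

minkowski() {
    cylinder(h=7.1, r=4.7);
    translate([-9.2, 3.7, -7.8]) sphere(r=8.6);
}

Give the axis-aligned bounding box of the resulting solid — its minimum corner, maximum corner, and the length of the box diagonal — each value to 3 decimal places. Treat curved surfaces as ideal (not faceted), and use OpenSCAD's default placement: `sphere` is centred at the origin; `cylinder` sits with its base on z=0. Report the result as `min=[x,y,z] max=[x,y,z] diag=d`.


min=[-22.500,-9.600,-16.400] max=[4.100,17.000,7.900] diag=44.784

A = translate([-9.2, 3.7, -7.8]) sphere(r=8.6) → bbox [-17.8,-4.9,-16.4] .. [-0.6,12.3,0.8]
B = cylinder(h=7.1, r=4.7) → bbox [-4.7,-4.7,0] .. [4.7,4.7,7.1]
lo = A.lo+B.lo = [-17.8-4.7, -4.9-4.7, -16.4+0] = [-22.500,-9.600,-16.400]
hi = A.hi+B.hi = [-0.6+4.7, 12.3+4.7, 0.8+7.1] = [4.100,17.000,7.900]
diag = √(26.6²+26.6²+24.3²) = √2005.61 = 44.784


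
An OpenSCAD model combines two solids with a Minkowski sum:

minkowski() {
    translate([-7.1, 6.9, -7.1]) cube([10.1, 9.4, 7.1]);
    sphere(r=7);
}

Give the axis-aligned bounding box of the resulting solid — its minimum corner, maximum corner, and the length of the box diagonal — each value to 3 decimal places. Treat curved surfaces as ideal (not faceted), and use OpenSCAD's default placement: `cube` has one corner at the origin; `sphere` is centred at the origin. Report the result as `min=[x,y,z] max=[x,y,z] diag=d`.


min=[-14.100,-0.100,-14.100] max=[10.000,23.300,7.000] diag=39.668

A = translate([-7.1, 6.9, -7.1]) cube([10.1, 9.4, 7.1]) → bbox [-7.1,6.9,-7.1] .. [3,16.3,0]
B = sphere(r=7) → bbox [-7,-7,-7] .. [7,7,7]
lo = A.lo+B.lo = [-7.1-7, 6.9-7, -7.1-7] = [-14.100,-0.100,-14.100]
hi = A.hi+B.hi = [3+7, 16.3+7, 0+7] = [10.000,23.300,7.000]
diag = √(24.1²+23.4²+21.1²) = √1573.58 = 39.668


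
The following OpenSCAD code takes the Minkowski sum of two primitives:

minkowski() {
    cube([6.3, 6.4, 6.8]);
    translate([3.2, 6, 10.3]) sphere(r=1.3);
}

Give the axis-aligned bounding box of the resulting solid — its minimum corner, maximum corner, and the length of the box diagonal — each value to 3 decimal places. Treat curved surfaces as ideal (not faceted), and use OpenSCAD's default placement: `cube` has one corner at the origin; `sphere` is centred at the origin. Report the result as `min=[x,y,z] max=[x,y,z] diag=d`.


A = translate([3.2, 6, 10.3]) sphere(r=1.3) → bbox [1.9,4.7,9] .. [4.5,7.3,11.6]
B = cube([6.3, 6.4, 6.8]) → bbox [0,0,0] .. [6.3,6.4,6.8]
lo = A.lo+B.lo = [1.9+0, 4.7+0, 9+0] = [1.900,4.700,9.000]
hi = A.hi+B.hi = [4.5+6.3, 7.3+6.4, 11.6+6.8] = [10.800,13.700,18.400]
diag = √(8.9²+9²+9.4²) = √248.57 = 15.766

min=[1.900,4.700,9.000] max=[10.800,13.700,18.400] diag=15.766


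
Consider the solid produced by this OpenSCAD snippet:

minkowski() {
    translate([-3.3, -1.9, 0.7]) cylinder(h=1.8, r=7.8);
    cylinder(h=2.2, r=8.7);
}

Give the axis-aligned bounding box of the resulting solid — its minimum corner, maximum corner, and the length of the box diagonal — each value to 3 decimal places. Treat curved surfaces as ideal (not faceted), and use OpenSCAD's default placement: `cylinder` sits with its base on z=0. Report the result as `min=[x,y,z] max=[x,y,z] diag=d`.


min=[-19.800,-18.400,0.700] max=[13.200,14.600,4.700] diag=46.840

A = translate([-3.3, -1.9, 0.7]) cylinder(h=1.8, r=7.8) → bbox [-11.1,-9.7,0.7] .. [4.5,5.9,2.5]
B = cylinder(h=2.2, r=8.7) → bbox [-8.7,-8.7,0] .. [8.7,8.7,2.2]
lo = A.lo+B.lo = [-11.1-8.7, -9.7-8.7, 0.7+0] = [-19.800,-18.400,0.700]
hi = A.hi+B.hi = [4.5+8.7, 5.9+8.7, 2.5+2.2] = [13.200,14.600,4.700]
diag = √(33²+33²+4²) = √2194 = 46.840


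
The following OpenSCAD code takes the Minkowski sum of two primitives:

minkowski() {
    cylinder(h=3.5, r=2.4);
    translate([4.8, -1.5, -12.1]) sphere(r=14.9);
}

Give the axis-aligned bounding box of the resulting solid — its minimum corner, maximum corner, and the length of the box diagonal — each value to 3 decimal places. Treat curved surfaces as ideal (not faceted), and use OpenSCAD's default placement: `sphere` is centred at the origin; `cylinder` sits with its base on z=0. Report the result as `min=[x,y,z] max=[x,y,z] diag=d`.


min=[-12.500,-18.800,-27.000] max=[22.100,15.800,6.300] diag=59.188

A = translate([4.8, -1.5, -12.1]) sphere(r=14.9) → bbox [-10.1,-16.4,-27] .. [19.7,13.4,2.8]
B = cylinder(h=3.5, r=2.4) → bbox [-2.4,-2.4,0] .. [2.4,2.4,3.5]
lo = A.lo+B.lo = [-10.1-2.4, -16.4-2.4, -27+0] = [-12.500,-18.800,-27.000]
hi = A.hi+B.hi = [19.7+2.4, 13.4+2.4, 2.8+3.5] = [22.100,15.800,6.300]
diag = √(34.6²+34.6²+33.3²) = √3503.21 = 59.188


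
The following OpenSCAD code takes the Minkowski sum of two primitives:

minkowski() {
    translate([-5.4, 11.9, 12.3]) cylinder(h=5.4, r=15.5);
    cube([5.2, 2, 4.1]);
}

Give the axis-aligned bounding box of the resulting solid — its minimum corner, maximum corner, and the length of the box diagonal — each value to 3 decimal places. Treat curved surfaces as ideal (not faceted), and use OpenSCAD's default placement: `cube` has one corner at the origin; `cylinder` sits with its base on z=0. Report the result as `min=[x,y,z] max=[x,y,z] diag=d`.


A = translate([-5.4, 11.9, 12.3]) cylinder(h=5.4, r=15.5) → bbox [-20.9,-3.6,12.3] .. [10.1,27.4,17.7]
B = cube([5.2, 2, 4.1]) → bbox [0,0,0] .. [5.2,2,4.1]
lo = A.lo+B.lo = [-20.9+0, -3.6+0, 12.3+0] = [-20.900,-3.600,12.300]
hi = A.hi+B.hi = [10.1+5.2, 27.4+2, 17.7+4.1] = [15.300,29.400,21.800]
diag = √(36.2²+33²+9.5²) = √2489.69 = 49.897

min=[-20.900,-3.600,12.300] max=[15.300,29.400,21.800] diag=49.897


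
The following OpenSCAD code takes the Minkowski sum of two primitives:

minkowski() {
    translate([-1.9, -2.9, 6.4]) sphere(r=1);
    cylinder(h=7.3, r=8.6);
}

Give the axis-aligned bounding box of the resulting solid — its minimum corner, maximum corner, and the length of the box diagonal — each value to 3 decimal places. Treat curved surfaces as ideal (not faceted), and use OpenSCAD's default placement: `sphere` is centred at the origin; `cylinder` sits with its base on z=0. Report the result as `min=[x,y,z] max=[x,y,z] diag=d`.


min=[-11.500,-12.500,5.400] max=[7.700,6.700,14.700] diag=28.701

A = translate([-1.9, -2.9, 6.4]) sphere(r=1) → bbox [-2.9,-3.9,5.4] .. [-0.9,-1.9,7.4]
B = cylinder(h=7.3, r=8.6) → bbox [-8.6,-8.6,0] .. [8.6,8.6,7.3]
lo = A.lo+B.lo = [-2.9-8.6, -3.9-8.6, 5.4+0] = [-11.500,-12.500,5.400]
hi = A.hi+B.hi = [-0.9+8.6, -1.9+8.6, 7.4+7.3] = [7.700,6.700,14.700]
diag = √(19.2²+19.2²+9.3²) = √823.77 = 28.701


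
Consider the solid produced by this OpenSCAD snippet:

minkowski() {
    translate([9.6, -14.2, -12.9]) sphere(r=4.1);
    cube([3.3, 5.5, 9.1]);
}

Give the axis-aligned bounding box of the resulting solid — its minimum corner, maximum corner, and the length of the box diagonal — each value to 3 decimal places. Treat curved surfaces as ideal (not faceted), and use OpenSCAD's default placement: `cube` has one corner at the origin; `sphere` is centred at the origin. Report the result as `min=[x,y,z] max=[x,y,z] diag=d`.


min=[5.500,-18.300,-17.000] max=[17.000,-4.600,0.300] diag=24.884

A = translate([9.6, -14.2, -12.9]) sphere(r=4.1) → bbox [5.5,-18.3,-17] .. [13.7,-10.1,-8.8]
B = cube([3.3, 5.5, 9.1]) → bbox [0,0,0] .. [3.3,5.5,9.1]
lo = A.lo+B.lo = [5.5+0, -18.3+0, -17+0] = [5.500,-18.300,-17.000]
hi = A.hi+B.hi = [13.7+3.3, -10.1+5.5, -8.8+9.1] = [17.000,-4.600,0.300]
diag = √(11.5²+13.7²+17.3²) = √619.23 = 24.884


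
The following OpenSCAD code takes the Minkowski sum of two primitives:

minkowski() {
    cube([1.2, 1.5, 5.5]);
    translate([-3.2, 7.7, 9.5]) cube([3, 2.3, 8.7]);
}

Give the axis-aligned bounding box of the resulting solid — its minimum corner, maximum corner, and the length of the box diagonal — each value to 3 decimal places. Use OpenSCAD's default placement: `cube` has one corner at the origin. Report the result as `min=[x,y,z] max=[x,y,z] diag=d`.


A = translate([-3.2, 7.7, 9.5]) cube([3, 2.3, 8.7]) → bbox [-3.2,7.7,9.5] .. [-0.2,10,18.2]
B = cube([1.2, 1.5, 5.5]) → bbox [0,0,0] .. [1.2,1.5,5.5]
lo = A.lo+B.lo = [-3.2+0, 7.7+0, 9.5+0] = [-3.200,7.700,9.500]
hi = A.hi+B.hi = [-0.2+1.2, 10+1.5, 18.2+5.5] = [1.000,11.500,23.700]
diag = √(4.2²+3.8²+14.2²) = √233.72 = 15.288

min=[-3.200,7.700,9.500] max=[1.000,11.500,23.700] diag=15.288


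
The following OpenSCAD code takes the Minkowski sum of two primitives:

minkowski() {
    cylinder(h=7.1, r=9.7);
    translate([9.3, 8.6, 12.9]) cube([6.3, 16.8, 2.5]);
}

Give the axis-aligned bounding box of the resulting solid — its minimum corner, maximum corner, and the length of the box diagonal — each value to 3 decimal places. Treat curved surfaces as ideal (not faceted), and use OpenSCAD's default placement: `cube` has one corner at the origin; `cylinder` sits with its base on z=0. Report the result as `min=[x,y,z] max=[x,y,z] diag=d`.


min=[-0.400,-1.100,12.900] max=[25.300,35.100,22.500] diag=45.421

A = translate([9.3, 8.6, 12.9]) cube([6.3, 16.8, 2.5]) → bbox [9.3,8.6,12.9] .. [15.6,25.4,15.4]
B = cylinder(h=7.1, r=9.7) → bbox [-9.7,-9.7,0] .. [9.7,9.7,7.1]
lo = A.lo+B.lo = [9.3-9.7, 8.6-9.7, 12.9+0] = [-0.400,-1.100,12.900]
hi = A.hi+B.hi = [15.6+9.7, 25.4+9.7, 15.4+7.1] = [25.300,35.100,22.500]
diag = √(25.7²+36.2²+9.6²) = √2063.09 = 45.421


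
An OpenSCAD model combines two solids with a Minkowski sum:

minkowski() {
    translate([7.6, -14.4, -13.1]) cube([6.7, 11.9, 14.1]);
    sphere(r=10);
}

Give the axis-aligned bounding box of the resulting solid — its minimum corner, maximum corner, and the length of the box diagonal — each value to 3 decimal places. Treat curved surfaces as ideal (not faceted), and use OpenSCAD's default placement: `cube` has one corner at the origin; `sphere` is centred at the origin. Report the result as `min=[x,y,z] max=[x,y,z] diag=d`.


min=[-2.400,-24.400,-23.100] max=[24.300,7.500,11.000] diag=53.789

A = translate([7.6, -14.4, -13.1]) cube([6.7, 11.9, 14.1]) → bbox [7.6,-14.4,-13.1] .. [14.3,-2.5,1]
B = sphere(r=10) → bbox [-10,-10,-10] .. [10,10,10]
lo = A.lo+B.lo = [7.6-10, -14.4-10, -13.1-10] = [-2.400,-24.400,-23.100]
hi = A.hi+B.hi = [14.3+10, -2.5+10, 1+10] = [24.300,7.500,11.000]
diag = √(26.7²+31.9²+34.1²) = √2893.31 = 53.789


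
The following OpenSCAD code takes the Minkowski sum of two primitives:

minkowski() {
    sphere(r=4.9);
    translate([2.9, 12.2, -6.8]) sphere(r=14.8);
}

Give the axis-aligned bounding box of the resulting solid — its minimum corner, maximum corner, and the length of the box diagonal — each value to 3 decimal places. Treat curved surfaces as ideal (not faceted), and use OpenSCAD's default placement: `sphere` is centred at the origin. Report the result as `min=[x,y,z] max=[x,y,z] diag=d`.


min=[-16.800,-7.500,-26.500] max=[22.600,31.900,12.900] diag=68.243

A = translate([2.9, 12.2, -6.8]) sphere(r=14.8) → bbox [-11.9,-2.6,-21.6] .. [17.7,27,8]
B = sphere(r=4.9) → bbox [-4.9,-4.9,-4.9] .. [4.9,4.9,4.9]
lo = A.lo+B.lo = [-11.9-4.9, -2.6-4.9, -21.6-4.9] = [-16.800,-7.500,-26.500]
hi = A.hi+B.hi = [17.7+4.9, 27+4.9, 8+4.9] = [22.600,31.900,12.900]
diag = √(39.4²+39.4²+39.4²) = √4657.08 = 68.243


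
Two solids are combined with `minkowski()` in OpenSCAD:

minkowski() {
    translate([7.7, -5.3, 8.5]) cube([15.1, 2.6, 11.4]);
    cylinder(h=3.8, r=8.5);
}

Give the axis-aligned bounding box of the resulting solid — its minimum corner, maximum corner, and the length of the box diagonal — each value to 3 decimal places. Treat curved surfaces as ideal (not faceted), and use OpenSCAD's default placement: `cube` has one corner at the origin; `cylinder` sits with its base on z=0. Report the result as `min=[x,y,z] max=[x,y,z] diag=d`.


min=[-0.800,-13.800,8.500] max=[31.300,5.800,23.700] diag=40.566

A = translate([7.7, -5.3, 8.5]) cube([15.1, 2.6, 11.4]) → bbox [7.7,-5.3,8.5] .. [22.8,-2.7,19.9]
B = cylinder(h=3.8, r=8.5) → bbox [-8.5,-8.5,0] .. [8.5,8.5,3.8]
lo = A.lo+B.lo = [7.7-8.5, -5.3-8.5, 8.5+0] = [-0.800,-13.800,8.500]
hi = A.hi+B.hi = [22.8+8.5, -2.7+8.5, 19.9+3.8] = [31.300,5.800,23.700]
diag = √(32.1²+19.6²+15.2²) = √1645.61 = 40.566


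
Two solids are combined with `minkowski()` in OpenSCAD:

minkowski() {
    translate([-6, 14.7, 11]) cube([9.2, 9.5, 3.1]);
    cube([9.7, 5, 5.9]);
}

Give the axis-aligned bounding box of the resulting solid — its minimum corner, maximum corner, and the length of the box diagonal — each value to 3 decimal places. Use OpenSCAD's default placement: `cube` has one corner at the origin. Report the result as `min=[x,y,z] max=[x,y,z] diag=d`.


A = translate([-6, 14.7, 11]) cube([9.2, 9.5, 3.1]) → bbox [-6,14.7,11] .. [3.2,24.2,14.1]
B = cube([9.7, 5, 5.9]) → bbox [0,0,0] .. [9.7,5,5.9]
lo = A.lo+B.lo = [-6+0, 14.7+0, 11+0] = [-6.000,14.700,11.000]
hi = A.hi+B.hi = [3.2+9.7, 24.2+5, 14.1+5.9] = [12.900,29.200,20.000]
diag = √(18.9²+14.5²+9²) = √648.46 = 25.465

min=[-6.000,14.700,11.000] max=[12.900,29.200,20.000] diag=25.465


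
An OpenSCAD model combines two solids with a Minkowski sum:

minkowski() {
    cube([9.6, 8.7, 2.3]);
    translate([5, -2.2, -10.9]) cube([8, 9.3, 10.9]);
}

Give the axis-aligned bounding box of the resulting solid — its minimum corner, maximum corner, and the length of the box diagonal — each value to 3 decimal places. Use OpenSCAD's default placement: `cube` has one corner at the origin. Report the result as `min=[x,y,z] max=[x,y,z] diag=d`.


min=[5.000,-2.200,-10.900] max=[22.600,15.800,2.300] diag=28.425

A = translate([5, -2.2, -10.9]) cube([8, 9.3, 10.9]) → bbox [5,-2.2,-10.9] .. [13,7.1,0]
B = cube([9.6, 8.7, 2.3]) → bbox [0,0,0] .. [9.6,8.7,2.3]
lo = A.lo+B.lo = [5+0, -2.2+0, -10.9+0] = [5.000,-2.200,-10.900]
hi = A.hi+B.hi = [13+9.6, 7.1+8.7, 0+2.3] = [22.600,15.800,2.300]
diag = √(17.6²+18²+13.2²) = √808 = 28.425


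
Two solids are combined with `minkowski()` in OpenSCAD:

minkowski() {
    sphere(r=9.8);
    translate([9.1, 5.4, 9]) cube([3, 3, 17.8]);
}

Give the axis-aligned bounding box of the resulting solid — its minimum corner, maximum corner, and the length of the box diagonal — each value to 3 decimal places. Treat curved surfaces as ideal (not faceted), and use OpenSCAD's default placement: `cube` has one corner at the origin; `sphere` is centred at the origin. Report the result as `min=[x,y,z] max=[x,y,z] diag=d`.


min=[-0.700,-4.400,-0.800] max=[21.900,18.200,36.600] diag=49.196

A = translate([9.1, 5.4, 9]) cube([3, 3, 17.8]) → bbox [9.1,5.4,9] .. [12.1,8.4,26.8]
B = sphere(r=9.8) → bbox [-9.8,-9.8,-9.8] .. [9.8,9.8,9.8]
lo = A.lo+B.lo = [9.1-9.8, 5.4-9.8, 9-9.8] = [-0.700,-4.400,-0.800]
hi = A.hi+B.hi = [12.1+9.8, 8.4+9.8, 26.8+9.8] = [21.900,18.200,36.600]
diag = √(22.6²+22.6²+37.4²) = √2420.28 = 49.196


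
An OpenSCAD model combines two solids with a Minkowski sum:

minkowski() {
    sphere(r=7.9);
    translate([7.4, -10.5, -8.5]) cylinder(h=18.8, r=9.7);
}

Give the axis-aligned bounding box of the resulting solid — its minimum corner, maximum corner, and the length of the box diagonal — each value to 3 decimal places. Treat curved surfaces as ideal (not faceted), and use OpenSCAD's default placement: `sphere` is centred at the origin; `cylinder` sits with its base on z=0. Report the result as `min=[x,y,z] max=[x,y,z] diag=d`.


min=[-10.200,-28.100,-16.400] max=[25.000,7.100,18.200] diag=60.624

A = translate([7.4, -10.5, -8.5]) cylinder(h=18.8, r=9.7) → bbox [-2.3,-20.2,-8.5] .. [17.1,-0.8,10.3]
B = sphere(r=7.9) → bbox [-7.9,-7.9,-7.9] .. [7.9,7.9,7.9]
lo = A.lo+B.lo = [-2.3-7.9, -20.2-7.9, -8.5-7.9] = [-10.200,-28.100,-16.400]
hi = A.hi+B.hi = [17.1+7.9, -0.8+7.9, 10.3+7.9] = [25.000,7.100,18.200]
diag = √(35.2²+35.2²+34.6²) = √3675.24 = 60.624
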